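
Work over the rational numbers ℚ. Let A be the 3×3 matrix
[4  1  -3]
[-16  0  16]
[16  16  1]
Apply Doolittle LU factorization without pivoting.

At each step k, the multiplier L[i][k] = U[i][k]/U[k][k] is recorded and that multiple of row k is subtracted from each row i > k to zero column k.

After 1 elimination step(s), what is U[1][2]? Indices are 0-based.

[col 0] pivot 4
  R1 -= -4*R0 → (0, 4, 4)  (L[1][0] := -4)
  R2 -= 4*R0 → (0, 12, 13)  (L[2][0] := 4)

U[1][2] = 4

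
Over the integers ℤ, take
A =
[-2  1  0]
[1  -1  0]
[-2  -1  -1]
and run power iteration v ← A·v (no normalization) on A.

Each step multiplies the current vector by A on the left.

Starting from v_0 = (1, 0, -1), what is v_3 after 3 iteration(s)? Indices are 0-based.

v_0 = (1, 0, -1).
v_1 = A·v_0 = (-2, 1, -1).
v_2 = A·v_1 = (5, -3, 4).
v_3 = A·v_2 = (-13, 8, -11).

v_3 = (-13, 8, -11)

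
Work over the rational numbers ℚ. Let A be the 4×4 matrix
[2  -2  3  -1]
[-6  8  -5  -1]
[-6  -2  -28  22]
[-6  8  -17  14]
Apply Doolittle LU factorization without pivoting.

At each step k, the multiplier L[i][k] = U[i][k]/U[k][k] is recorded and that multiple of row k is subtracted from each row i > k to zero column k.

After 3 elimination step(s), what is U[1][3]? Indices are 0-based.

U[1][3] = -4

Step 1: pivot at (0,0) is 2.
  row1 ← row1 − (-3)·row0  ⇒  L[1][0]=-3, U row1=(0, 2, 4, -4)
  row2 ← row2 − (-3)·row0  ⇒  L[2][0]=-3, U row2=(0, -8, -19, 19)
  row3 ← row3 − (-3)·row0  ⇒  L[3][0]=-3, U row3=(0, 2, -8, 11)
Step 2: pivot at (1,1) is 2.
  row2 ← row2 − (-4)·row1  ⇒  L[2][1]=-4, U row2=(0, 0, -3, 3)
  row3 ← row3 − (1)·row1  ⇒  L[3][1]=1, U row3=(0, 0, -12, 15)
Step 3: pivot at (2,2) is -3.
  row3 ← row3 − (4)·row2  ⇒  L[3][2]=4, U row3=(0, 0, 0, 3)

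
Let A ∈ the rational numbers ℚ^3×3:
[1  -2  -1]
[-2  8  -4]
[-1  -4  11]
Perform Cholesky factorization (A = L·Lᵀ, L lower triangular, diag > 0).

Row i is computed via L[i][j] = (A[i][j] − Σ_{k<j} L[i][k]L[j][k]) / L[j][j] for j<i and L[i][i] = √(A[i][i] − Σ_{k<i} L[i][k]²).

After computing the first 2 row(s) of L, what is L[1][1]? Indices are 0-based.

Step 1: L[0][0] = √(1) = 1.
  L[1][0] = (-2) / L[0][0] = -2.
Step 2: L[1][1] = √(4) = 2.

L[1][1] = 2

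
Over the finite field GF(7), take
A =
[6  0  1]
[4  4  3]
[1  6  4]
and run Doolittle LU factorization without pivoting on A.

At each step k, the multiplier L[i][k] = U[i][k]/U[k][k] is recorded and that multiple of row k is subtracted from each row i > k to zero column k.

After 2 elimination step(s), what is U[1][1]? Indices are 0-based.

Step 1: pivot at (0,0) is 6.
  row1 ← row1 − (3)·row0  ⇒  L[1][0]=3, U row1=(0, 4, 0)
  row2 ← row2 − (6)·row0  ⇒  L[2][0]=6, U row2=(0, 6, 5)
Step 2: pivot at (1,1) is 4.
  row2 ← row2 − (5)·row1  ⇒  L[2][1]=5, U row2=(0, 0, 5)

U[1][1] = 4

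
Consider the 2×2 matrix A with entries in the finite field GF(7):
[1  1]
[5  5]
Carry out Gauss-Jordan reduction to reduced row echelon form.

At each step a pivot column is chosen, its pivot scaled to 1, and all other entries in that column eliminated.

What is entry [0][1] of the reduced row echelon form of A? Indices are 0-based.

[1] R0 /= 1  ⇒  (1, 1)
     R1 -= 5·R0  ⇒  (0, 0)
column 1 empty below row 1

M[0][1] = 1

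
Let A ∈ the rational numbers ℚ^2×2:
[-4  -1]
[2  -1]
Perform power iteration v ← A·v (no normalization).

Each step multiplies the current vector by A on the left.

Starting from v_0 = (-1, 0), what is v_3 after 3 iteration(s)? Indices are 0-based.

v_3 = (46, -38)

v_0 = (-1, 0).
v_1 = A·v_0 = (4, -2).
v_2 = A·v_1 = (-14, 10).
v_3 = A·v_2 = (46, -38).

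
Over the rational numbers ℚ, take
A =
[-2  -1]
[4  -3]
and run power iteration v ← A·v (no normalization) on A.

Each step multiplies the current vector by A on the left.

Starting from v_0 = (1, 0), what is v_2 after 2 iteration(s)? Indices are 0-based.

v_2 = (0, -20)

v_0 = (1, 0).
v_1 = A·v_0 = (-2, 4).
v_2 = A·v_1 = (0, -20).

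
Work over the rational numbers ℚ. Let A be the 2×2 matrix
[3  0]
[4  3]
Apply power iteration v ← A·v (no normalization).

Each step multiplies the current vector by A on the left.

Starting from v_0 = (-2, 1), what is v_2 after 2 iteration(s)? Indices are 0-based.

v_0 = (-2, 1).
v_1 = A·v_0 = (-6, -5).
v_2 = A·v_1 = (-18, -39).

v_2 = (-18, -39)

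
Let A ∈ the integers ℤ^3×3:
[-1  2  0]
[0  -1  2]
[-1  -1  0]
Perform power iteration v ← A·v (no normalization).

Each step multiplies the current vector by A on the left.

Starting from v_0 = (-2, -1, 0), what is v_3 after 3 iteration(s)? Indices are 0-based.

v_0 = (-2, -1, 0).
v_1 = A·v_0 = (0, 1, 3).
v_2 = A·v_1 = (2, 5, -1).
v_3 = A·v_2 = (8, -7, -7).

v_3 = (8, -7, -7)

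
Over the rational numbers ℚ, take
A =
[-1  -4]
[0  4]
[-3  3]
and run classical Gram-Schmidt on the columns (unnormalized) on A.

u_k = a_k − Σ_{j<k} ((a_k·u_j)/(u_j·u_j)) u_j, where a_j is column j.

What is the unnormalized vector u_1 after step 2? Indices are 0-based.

u_1 = (-9/2, 4, 3/2)

Step 1: u_0 = a_0 = (-1, 0, -3).
Step 2: u_1 = a_1 − (-1/2)·u_0 = (-9/2, 4, 3/2).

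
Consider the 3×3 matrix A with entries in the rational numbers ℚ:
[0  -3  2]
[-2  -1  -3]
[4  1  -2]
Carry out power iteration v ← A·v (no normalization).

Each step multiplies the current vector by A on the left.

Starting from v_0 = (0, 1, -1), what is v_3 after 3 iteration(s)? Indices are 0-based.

v_3 = (-45, 73, 47)

v_0 = (0, 1, -1).
v_1 = A·v_0 = (-5, 2, 3).
v_2 = A·v_1 = (0, -1, -24).
v_3 = A·v_2 = (-45, 73, 47).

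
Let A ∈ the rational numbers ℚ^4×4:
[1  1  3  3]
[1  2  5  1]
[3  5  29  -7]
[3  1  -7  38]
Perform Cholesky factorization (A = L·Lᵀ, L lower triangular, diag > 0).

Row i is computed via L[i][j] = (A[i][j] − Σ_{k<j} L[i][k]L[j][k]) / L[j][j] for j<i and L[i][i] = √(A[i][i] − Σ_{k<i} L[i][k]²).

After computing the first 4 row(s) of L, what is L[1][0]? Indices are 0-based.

L[1][0] = 1

Step 1: L[0][0] = √(1) = 1.
  L[1][0] = (1) / L[0][0] = 1.
Step 2: L[1][1] = √(1) = 1.
  L[2][0] = (3) / L[0][0] = 3.
  L[2][1] = (2) / L[1][1] = 2.
Step 3: L[2][2] = √(16) = 4.
  L[3][0] = (3) / L[0][0] = 3.
  L[3][1] = (-2) / L[1][1] = -2.
  L[3][2] = (-12) / L[2][2] = -3.
Step 4: L[3][3] = √(16) = 4.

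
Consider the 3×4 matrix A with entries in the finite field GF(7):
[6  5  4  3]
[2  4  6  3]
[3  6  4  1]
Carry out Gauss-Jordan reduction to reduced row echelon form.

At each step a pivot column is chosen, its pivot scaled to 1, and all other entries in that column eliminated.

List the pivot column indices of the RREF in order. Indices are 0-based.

pivot columns: 0, 2, 3

step 1: normalize row 0 (÷6) = (1, 2, 3, 4)
  row 1: subtract 2×row0 = (0, 0, 0, 2)
  row 2: subtract 3×row0 = (0, 0, 2, 3)
skip col 1 (zero from row 1)
step 2: exchange rows 1,2
step 2: normalize row 1 (÷2) = (0, 0, 1, 5)
  row 0: subtract 3×row1 = (1, 2, 0, 3)
step 3: normalize row 2 (÷2) = (0, 0, 0, 1)
  row 0: subtract 3×row2 = (1, 2, 0, 0)
  row 1: subtract 5×row2 = (0, 0, 1, 0)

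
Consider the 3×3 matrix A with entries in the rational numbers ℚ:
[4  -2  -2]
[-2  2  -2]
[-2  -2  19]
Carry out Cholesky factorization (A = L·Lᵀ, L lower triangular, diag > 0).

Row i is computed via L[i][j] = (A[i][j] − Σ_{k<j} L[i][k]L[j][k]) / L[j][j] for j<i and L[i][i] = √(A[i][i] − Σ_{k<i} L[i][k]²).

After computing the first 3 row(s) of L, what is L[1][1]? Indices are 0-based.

Step 1: L[0][0] = √(4) = 2.
  L[1][0] = (-2) / L[0][0] = -1.
Step 2: L[1][1] = √(1) = 1.
  L[2][0] = (-2) / L[0][0] = -1.
  L[2][1] = (-3) / L[1][1] = -3.
Step 3: L[2][2] = √(9) = 3.

L[1][1] = 1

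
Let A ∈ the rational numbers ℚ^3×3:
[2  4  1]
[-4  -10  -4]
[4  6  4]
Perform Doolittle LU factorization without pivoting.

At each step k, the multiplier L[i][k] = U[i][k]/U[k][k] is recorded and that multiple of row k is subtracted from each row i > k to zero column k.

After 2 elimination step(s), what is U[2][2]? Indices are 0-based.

Step 1: pivot at (0,0) is 2.
  row1 ← row1 − (-2)·row0  ⇒  L[1][0]=-2, U row1=(0, -2, -2)
  row2 ← row2 − (2)·row0  ⇒  L[2][0]=2, U row2=(0, -2, 2)
Step 2: pivot at (1,1) is -2.
  row2 ← row2 − (1)·row1  ⇒  L[2][1]=1, U row2=(0, 0, 4)

U[2][2] = 4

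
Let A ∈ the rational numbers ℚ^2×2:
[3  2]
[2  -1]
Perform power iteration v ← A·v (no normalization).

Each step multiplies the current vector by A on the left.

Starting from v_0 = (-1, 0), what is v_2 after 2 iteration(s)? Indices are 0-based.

v_2 = (-13, -4)

v_0 = (-1, 0).
v_1 = A·v_0 = (-3, -2).
v_2 = A·v_1 = (-13, -4).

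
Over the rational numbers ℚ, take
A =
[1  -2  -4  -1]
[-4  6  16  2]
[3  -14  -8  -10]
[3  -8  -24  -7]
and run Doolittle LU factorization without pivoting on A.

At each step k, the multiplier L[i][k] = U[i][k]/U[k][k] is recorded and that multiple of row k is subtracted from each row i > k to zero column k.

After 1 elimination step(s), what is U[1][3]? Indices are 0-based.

U[1][3] = -2

k=0: U[0][0]=1
  eliminate (1,0): mult=-4, new row 1: (0, -2, 0, -2); set L[1][0]=-4
  eliminate (2,0): mult=3, new row 2: (0, -8, 4, -7); set L[2][0]=3
  eliminate (3,0): mult=3, new row 3: (0, -2, -12, -4); set L[3][0]=3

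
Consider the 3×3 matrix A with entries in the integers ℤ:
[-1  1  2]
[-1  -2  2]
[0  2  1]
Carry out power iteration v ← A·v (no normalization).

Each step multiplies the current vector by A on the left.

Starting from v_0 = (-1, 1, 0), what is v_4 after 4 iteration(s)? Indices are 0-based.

v_4 = (4, 31, -10)

v_0 = (-1, 1, 0).
v_1 = A·v_0 = (2, -1, 2).
v_2 = A·v_1 = (1, 4, 0).
v_3 = A·v_2 = (3, -9, 8).
v_4 = A·v_3 = (4, 31, -10).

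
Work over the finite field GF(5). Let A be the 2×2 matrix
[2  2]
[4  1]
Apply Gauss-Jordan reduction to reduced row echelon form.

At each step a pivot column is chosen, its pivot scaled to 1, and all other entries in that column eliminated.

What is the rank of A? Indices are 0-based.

rank = 2

pivot(0,0)=2: scale R0 → (1, 1)
  clear (1,0): R1 −= (4)R0 → (0, 2)
pivot(1,1)=2: scale R1 → (0, 1)
  clear (0,1): R0 −= (1)R1 → (1, 0)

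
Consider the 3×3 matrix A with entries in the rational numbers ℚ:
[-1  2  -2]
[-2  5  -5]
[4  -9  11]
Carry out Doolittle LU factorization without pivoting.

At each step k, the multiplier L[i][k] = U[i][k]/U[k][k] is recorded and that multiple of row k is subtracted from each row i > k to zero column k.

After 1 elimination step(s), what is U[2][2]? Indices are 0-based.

U[2][2] = 3

k=0: U[0][0]=-1
  eliminate (1,0): mult=2, new row 1: (0, 1, -1); set L[1][0]=2
  eliminate (2,0): mult=-4, new row 2: (0, -1, 3); set L[2][0]=-4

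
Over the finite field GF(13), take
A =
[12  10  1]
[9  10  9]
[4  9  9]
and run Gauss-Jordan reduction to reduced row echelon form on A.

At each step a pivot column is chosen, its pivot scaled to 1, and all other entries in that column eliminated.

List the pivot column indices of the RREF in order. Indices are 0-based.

step 1: normalize row 0 (÷12) = (1, 3, 12)
  row 1: subtract 9×row0 = (0, 9, 5)
  row 2: subtract 4×row0 = (0, 10, 0)
step 2: normalize row 1 (÷9) = (0, 1, 2)
  row 0: subtract 3×row1 = (1, 0, 6)
  row 2: subtract 10×row1 = (0, 0, 6)
step 3: normalize row 2 (÷6) = (0, 0, 1)
  row 0: subtract 6×row2 = (1, 0, 0)
  row 1: subtract 2×row2 = (0, 1, 0)

pivot columns: 0, 1, 2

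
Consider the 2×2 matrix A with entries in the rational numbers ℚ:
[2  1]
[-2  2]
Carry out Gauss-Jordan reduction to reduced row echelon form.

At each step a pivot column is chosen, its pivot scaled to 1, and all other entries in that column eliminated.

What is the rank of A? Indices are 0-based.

step 1: normalize row 0 (÷2) = (1, 1/2)
  row 1: subtract -2×row0 = (0, 3)
step 2: normalize row 1 (÷3) = (0, 1)
  row 0: subtract 1/2×row1 = (1, 0)

rank = 2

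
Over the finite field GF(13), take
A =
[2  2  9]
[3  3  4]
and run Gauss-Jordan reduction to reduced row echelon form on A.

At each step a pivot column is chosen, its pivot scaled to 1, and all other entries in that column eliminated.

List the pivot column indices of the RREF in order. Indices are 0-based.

step 1: normalize row 0 (÷2) = (1, 1, 11)
  row 1: subtract 3×row0 = (0, 0, 10)
skip col 1 (zero from row 1)
step 2: normalize row 1 (÷10) = (0, 0, 1)
  row 0: subtract 11×row1 = (1, 1, 0)

pivot columns: 0, 2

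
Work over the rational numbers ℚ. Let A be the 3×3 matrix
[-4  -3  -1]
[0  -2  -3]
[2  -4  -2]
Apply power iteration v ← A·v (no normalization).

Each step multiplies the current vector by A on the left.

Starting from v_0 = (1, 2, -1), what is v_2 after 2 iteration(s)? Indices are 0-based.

v_0 = (1, 2, -1).
v_1 = A·v_0 = (-9, -1, -4).
v_2 = A·v_1 = (43, 14, -6).

v_2 = (43, 14, -6)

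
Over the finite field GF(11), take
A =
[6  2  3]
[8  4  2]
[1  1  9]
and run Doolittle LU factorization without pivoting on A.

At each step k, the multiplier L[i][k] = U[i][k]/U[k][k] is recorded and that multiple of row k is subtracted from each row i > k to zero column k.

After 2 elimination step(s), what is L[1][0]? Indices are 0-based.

[col 0] pivot 6
  R1 -= 5*R0 → (0, 5, 9)  (L[1][0] := 5)
  R2 -= 2*R0 → (0, 8, 3)  (L[2][0] := 2)
[col 1] pivot 5
  R2 -= 6*R1 → (0, 0, 4)  (L[2][1] := 6)

L[1][0] = 5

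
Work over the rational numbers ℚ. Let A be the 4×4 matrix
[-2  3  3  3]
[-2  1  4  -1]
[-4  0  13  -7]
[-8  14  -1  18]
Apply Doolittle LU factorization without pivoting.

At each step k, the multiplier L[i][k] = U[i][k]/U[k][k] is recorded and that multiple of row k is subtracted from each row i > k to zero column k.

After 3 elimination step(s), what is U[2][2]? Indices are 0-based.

k=0: U[0][0]=-2
  eliminate (1,0): mult=1, new row 1: (0, -2, 1, -4); set L[1][0]=1
  eliminate (2,0): mult=2, new row 2: (0, -6, 7, -13); set L[2][0]=2
  eliminate (3,0): mult=4, new row 3: (0, 2, -13, 6); set L[3][0]=4
k=1: U[1][1]=-2
  eliminate (2,1): mult=3, new row 2: (0, 0, 4, -1); set L[2][1]=3
  eliminate (3,1): mult=-1, new row 3: (0, 0, -12, 2); set L[3][1]=-1
k=2: U[2][2]=4
  eliminate (3,2): mult=-3, new row 3: (0, 0, 0, -1); set L[3][2]=-3

U[2][2] = 4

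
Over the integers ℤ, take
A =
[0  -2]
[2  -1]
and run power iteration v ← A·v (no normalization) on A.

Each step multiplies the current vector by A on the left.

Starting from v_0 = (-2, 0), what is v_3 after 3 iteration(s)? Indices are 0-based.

v_3 = (-8, 12)

v_0 = (-2, 0).
v_1 = A·v_0 = (0, -4).
v_2 = A·v_1 = (8, 4).
v_3 = A·v_2 = (-8, 12).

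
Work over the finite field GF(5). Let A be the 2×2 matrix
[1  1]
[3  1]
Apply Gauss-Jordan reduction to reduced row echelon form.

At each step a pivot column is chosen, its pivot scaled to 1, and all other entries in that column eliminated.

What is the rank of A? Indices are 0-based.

rank = 2

step 1: normalize row 0 (÷1) = (1, 1)
  row 1: subtract 3×row0 = (0, 3)
step 2: normalize row 1 (÷3) = (0, 1)
  row 0: subtract 1×row1 = (1, 0)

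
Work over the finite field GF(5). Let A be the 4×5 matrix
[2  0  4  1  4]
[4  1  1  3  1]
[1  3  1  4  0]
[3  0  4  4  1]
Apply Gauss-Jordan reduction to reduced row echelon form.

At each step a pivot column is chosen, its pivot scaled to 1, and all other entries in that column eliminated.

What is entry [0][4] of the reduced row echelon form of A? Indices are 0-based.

[1] R0 /= 2  ⇒  (1, 0, 2, 3, 2)
     R1 -= 4·R0  ⇒  (0, 1, 3, 1, 3)
     R2 -= 1·R0  ⇒  (0, 3, 4, 1, 3)
     R3 -= 3·R0  ⇒  (0, 0, 3, 0, 0)
[2] R1 /= 1  ⇒  (0, 1, 3, 1, 3)
     R2 -= 3·R1  ⇒  (0, 0, 0, 3, 4)
[3] R2 <-> R3
[3] R2 /= 3  ⇒  (0, 0, 1, 0, 0)
     R0 -= 2·R2  ⇒  (1, 0, 0, 3, 2)
     R1 -= 3·R2  ⇒  (0, 1, 0, 1, 3)
[4] R3 /= 3  ⇒  (0, 0, 0, 1, 3)
     R0 -= 3·R3  ⇒  (1, 0, 0, 0, 3)
     R1 -= 1·R3  ⇒  (0, 1, 0, 0, 0)

M[0][4] = 3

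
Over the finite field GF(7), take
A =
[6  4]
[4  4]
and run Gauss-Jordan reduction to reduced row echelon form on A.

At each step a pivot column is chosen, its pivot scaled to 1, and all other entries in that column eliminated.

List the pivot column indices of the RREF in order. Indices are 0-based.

[1] R0 /= 6  ⇒  (1, 3)
     R1 -= 4·R0  ⇒  (0, 6)
[2] R1 /= 6  ⇒  (0, 1)
     R0 -= 3·R1  ⇒  (1, 0)

pivot columns: 0, 1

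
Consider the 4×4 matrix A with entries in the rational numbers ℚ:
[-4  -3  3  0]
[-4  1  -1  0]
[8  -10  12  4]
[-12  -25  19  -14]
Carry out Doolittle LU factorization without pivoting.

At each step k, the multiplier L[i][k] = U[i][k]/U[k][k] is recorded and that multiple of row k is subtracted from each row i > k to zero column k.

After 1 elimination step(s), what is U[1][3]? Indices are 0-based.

k=0: U[0][0]=-4
  eliminate (1,0): mult=1, new row 1: (0, 4, -4, 0); set L[1][0]=1
  eliminate (2,0): mult=-2, new row 2: (0, -16, 18, 4); set L[2][0]=-2
  eliminate (3,0): mult=3, new row 3: (0, -16, 10, -14); set L[3][0]=3

U[1][3] = 0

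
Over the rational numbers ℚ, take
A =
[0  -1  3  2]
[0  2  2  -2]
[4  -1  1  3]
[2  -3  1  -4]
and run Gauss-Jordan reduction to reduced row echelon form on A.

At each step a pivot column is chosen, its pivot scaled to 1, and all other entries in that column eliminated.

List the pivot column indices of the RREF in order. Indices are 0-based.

pivot columns: 0, 1, 2, 3

pivot(0,0): swap R0↔R2
pivot(0,0)=4: scale R0 → (1, -1/4, 1/4, 3/4)
  clear (3,0): R3 −= (2)R0 → (0, -5/2, 1/2, -11/2)
pivot(1,1)=2: scale R1 → (0, 1, 1, -1)
  clear (0,1): R0 −= (-1/4)R1 → (1, 0, 1/2, 1/2)
  clear (2,1): R2 −= (-1)R1 → (0, 0, 4, 1)
  clear (3,1): R3 −= (-5/2)R1 → (0, 0, 3, -8)
pivot(2,2)=4: scale R2 → (0, 0, 1, 1/4)
  clear (0,2): R0 −= (1/2)R2 → (1, 0, 0, 3/8)
  clear (1,2): R1 −= (1)R2 → (0, 1, 0, -5/4)
  clear (3,2): R3 −= (3)R2 → (0, 0, 0, -35/4)
pivot(3,3)=-35/4: scale R3 → (0, 0, 0, 1)
  clear (0,3): R0 −= (3/8)R3 → (1, 0, 0, 0)
  clear (1,3): R1 −= (-5/4)R3 → (0, 1, 0, 0)
  clear (2,3): R2 −= (1/4)R3 → (0, 0, 1, 0)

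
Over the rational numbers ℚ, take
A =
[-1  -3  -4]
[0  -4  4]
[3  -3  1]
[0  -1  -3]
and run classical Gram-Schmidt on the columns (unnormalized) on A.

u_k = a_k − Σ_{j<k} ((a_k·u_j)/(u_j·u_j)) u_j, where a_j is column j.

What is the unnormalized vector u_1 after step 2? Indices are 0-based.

u_1 = (-18/5, -4, -6/5, -1)

Step 1: u_0 = a_0 = (-1, 0, 3, 0).
Step 2: u_1 = a_1 − (-3/5)·u_0 = (-18/5, -4, -6/5, -1).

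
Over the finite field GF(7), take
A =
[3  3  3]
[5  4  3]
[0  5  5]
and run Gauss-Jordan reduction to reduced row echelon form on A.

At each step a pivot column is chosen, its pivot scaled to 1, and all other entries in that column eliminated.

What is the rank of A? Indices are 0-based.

pivot(0,0)=3: scale R0 → (1, 1, 1)
  clear (1,0): R1 −= (5)R0 → (0, 6, 5)
pivot(1,1)=6: scale R1 → (0, 1, 2)
  clear (0,1): R0 −= (1)R1 → (1, 0, 6)
  clear (2,1): R2 −= (5)R1 → (0, 0, 2)
pivot(2,2)=2: scale R2 → (0, 0, 1)
  clear (0,2): R0 −= (6)R2 → (1, 0, 0)
  clear (1,2): R1 −= (2)R2 → (0, 1, 0)

rank = 3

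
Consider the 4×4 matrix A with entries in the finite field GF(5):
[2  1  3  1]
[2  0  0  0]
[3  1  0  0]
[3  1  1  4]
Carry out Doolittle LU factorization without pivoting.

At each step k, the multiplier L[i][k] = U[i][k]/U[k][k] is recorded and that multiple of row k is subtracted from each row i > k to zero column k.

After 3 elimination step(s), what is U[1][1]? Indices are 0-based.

[col 0] pivot 2
  R1 -= 1*R0 → (0, 4, 2, 4)  (L[1][0] := 1)
  R2 -= 4*R0 → (0, 2, 3, 1)  (L[2][0] := 4)
  R3 -= 4*R0 → (0, 2, 4, 0)  (L[3][0] := 4)
[col 1] pivot 4
  R2 -= 3*R1 → (0, 0, 2, 4)  (L[2][1] := 3)
  R3 -= 3*R1 → (0, 0, 3, 3)  (L[3][1] := 3)
[col 2] pivot 2
  R3 -= 4*R2 → (0, 0, 0, 2)  (L[3][2] := 4)

U[1][1] = 4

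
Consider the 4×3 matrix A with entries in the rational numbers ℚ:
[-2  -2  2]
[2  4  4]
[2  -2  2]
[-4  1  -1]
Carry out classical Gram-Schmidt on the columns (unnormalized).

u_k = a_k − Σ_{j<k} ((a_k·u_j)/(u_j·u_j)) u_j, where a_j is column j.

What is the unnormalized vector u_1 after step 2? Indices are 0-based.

u_1 = (-12/7, 26/7, -16/7, 11/7)

Step 1: u_0 = a_0 = (-2, 2, 2, -4).
Step 2: u_1 = a_1 − (1/7)·u_0 = (-12/7, 26/7, -16/7, 11/7).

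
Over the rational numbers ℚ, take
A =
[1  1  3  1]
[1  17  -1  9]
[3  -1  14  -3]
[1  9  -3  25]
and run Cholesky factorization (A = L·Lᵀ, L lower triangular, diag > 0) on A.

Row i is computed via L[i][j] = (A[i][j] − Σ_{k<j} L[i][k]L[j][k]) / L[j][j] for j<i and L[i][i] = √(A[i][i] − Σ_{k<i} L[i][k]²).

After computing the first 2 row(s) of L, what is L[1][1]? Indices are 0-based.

Step 1: L[0][0] = √(1) = 1.
  L[1][0] = (1) / L[0][0] = 1.
Step 2: L[1][1] = √(16) = 4.

L[1][1] = 4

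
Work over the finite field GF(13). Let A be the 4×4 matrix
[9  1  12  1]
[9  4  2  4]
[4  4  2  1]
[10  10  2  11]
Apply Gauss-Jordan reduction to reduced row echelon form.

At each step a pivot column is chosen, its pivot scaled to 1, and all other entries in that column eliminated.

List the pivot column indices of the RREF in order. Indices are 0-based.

[1] R0 /= 9  ⇒  (1, 3, 10, 3)
     R1 -= 9·R0  ⇒  (0, 3, 3, 3)
     R2 -= 4·R0  ⇒  (0, 5, 1, 2)
     R3 -= 10·R0  ⇒  (0, 6, 6, 7)
[2] R1 /= 3  ⇒  (0, 1, 1, 1)
     R0 -= 3·R1  ⇒  (1, 0, 7, 0)
     R2 -= 5·R1  ⇒  (0, 0, 9, 10)
     R3 -= 6·R1  ⇒  (0, 0, 0, 1)
[3] R2 /= 9  ⇒  (0, 0, 1, 4)
     R0 -= 7·R2  ⇒  (1, 0, 0, 11)
     R1 -= 1·R2  ⇒  (0, 1, 0, 10)
[4] R3 /= 1  ⇒  (0, 0, 0, 1)
     R0 -= 11·R3  ⇒  (1, 0, 0, 0)
     R1 -= 10·R3  ⇒  (0, 1, 0, 0)
     R2 -= 4·R3  ⇒  (0, 0, 1, 0)

pivot columns: 0, 1, 2, 3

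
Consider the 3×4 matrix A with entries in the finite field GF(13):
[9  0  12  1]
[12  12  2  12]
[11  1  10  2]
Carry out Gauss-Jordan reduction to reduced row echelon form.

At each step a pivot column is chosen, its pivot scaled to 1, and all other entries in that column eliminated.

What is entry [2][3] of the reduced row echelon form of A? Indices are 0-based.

M[2][3] = 12

pivot(0,0)=9: scale R0 → (1, 0, 10, 3)
  clear (1,0): R1 −= (12)R0 → (0, 12, 12, 2)
  clear (2,0): R2 −= (11)R0 → (0, 1, 4, 8)
pivot(1,1)=12: scale R1 → (0, 1, 1, 11)
  clear (2,1): R2 −= (1)R1 → (0, 0, 3, 10)
pivot(2,2)=3: scale R2 → (0, 0, 1, 12)
  clear (0,2): R0 −= (10)R2 → (1, 0, 0, 0)
  clear (1,2): R1 −= (1)R2 → (0, 1, 0, 12)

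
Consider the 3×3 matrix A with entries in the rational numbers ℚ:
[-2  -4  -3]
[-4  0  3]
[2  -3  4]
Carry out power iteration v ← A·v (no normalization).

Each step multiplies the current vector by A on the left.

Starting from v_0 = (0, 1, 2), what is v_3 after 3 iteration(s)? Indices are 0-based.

v_3 = (-128, 22, -275)

v_0 = (0, 1, 2).
v_1 = A·v_0 = (-10, 6, 5).
v_2 = A·v_1 = (-19, 55, -18).
v_3 = A·v_2 = (-128, 22, -275).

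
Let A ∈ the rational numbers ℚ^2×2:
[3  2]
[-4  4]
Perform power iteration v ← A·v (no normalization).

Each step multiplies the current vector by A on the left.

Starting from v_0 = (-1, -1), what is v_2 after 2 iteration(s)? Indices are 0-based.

v_0 = (-1, -1).
v_1 = A·v_0 = (-5, 0).
v_2 = A·v_1 = (-15, 20).

v_2 = (-15, 20)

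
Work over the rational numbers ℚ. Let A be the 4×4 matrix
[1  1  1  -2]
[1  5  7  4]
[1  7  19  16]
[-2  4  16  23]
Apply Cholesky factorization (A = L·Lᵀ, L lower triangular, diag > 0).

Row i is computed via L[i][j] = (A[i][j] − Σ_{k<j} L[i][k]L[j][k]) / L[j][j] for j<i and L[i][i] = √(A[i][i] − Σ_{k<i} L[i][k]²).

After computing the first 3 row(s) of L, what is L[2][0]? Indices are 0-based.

Step 1: L[0][0] = √(1) = 1.
  L[1][0] = (1) / L[0][0] = 1.
Step 2: L[1][1] = √(4) = 2.
  L[2][0] = (1) / L[0][0] = 1.
  L[2][1] = (6) / L[1][1] = 3.
Step 3: L[2][2] = √(9) = 3.

L[2][0] = 1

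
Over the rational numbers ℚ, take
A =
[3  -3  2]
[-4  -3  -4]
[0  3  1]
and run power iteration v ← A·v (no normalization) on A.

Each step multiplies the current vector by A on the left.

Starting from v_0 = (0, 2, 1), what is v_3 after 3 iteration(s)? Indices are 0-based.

v_3 = (-4, -90, 31)

v_0 = (0, 2, 1).
v_1 = A·v_0 = (-4, -10, 7).
v_2 = A·v_1 = (32, 18, -23).
v_3 = A·v_2 = (-4, -90, 31).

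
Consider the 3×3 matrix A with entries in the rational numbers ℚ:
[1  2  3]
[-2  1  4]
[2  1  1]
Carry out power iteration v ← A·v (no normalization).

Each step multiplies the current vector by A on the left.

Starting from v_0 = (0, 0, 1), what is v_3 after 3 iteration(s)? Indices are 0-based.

v_0 = (0, 0, 1).
v_1 = A·v_0 = (3, 4, 1).
v_2 = A·v_1 = (14, 2, 11).
v_3 = A·v_2 = (51, 18, 41).

v_3 = (51, 18, 41)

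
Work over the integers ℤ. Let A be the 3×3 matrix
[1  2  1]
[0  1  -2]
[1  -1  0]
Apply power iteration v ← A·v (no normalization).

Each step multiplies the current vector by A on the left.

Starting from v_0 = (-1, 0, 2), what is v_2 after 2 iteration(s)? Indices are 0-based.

v_0 = (-1, 0, 2).
v_1 = A·v_0 = (1, -4, -1).
v_2 = A·v_1 = (-8, -2, 5).

v_2 = (-8, -2, 5)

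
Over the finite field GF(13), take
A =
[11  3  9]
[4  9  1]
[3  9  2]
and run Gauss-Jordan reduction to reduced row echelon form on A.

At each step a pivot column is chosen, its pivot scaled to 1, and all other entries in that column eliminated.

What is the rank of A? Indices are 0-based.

step 1: normalize row 0 (÷11) = (1, 5, 2)
  row 1: subtract 4×row0 = (0, 2, 6)
  row 2: subtract 3×row0 = (0, 7, 9)
step 2: normalize row 1 (÷2) = (0, 1, 3)
  row 0: subtract 5×row1 = (1, 0, 0)
  row 2: subtract 7×row1 = (0, 0, 1)
step 3: normalize row 2 (÷1) = (0, 0, 1)
  row 1: subtract 3×row2 = (0, 1, 0)

rank = 3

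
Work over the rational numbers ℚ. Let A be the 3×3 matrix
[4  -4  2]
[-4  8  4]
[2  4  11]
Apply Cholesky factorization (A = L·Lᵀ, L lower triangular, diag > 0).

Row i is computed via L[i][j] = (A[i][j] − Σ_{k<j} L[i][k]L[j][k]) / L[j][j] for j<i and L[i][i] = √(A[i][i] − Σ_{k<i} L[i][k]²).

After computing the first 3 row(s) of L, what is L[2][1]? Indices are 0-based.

L[2][1] = 3

Step 1: L[0][0] = √(4) = 2.
  L[1][0] = (-4) / L[0][0] = -2.
Step 2: L[1][1] = √(4) = 2.
  L[2][0] = (2) / L[0][0] = 1.
  L[2][1] = (6) / L[1][1] = 3.
Step 3: L[2][2] = √(1) = 1.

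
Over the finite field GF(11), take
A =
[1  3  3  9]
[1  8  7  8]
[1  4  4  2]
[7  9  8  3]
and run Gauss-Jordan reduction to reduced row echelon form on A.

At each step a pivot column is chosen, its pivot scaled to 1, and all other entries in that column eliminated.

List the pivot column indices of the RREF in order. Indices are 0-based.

step 1: normalize row 0 (÷1) = (1, 3, 3, 9)
  row 1: subtract 1×row0 = (0, 5, 4, 10)
  row 2: subtract 1×row0 = (0, 1, 1, 4)
  row 3: subtract 7×row0 = (0, 10, 9, 6)
step 2: normalize row 1 (÷5) = (0, 1, 3, 2)
  row 0: subtract 3×row1 = (1, 0, 5, 3)
  row 2: subtract 1×row1 = (0, 0, 9, 2)
  row 3: subtract 10×row1 = (0, 0, 1, 8)
step 3: normalize row 2 (÷9) = (0, 0, 1, 10)
  row 0: subtract 5×row2 = (1, 0, 0, 8)
  row 1: subtract 3×row2 = (0, 1, 0, 5)
  row 3: subtract 1×row2 = (0, 0, 0, 9)
step 4: normalize row 3 (÷9) = (0, 0, 0, 1)
  row 0: subtract 8×row3 = (1, 0, 0, 0)
  row 1: subtract 5×row3 = (0, 1, 0, 0)
  row 2: subtract 10×row3 = (0, 0, 1, 0)

pivot columns: 0, 1, 2, 3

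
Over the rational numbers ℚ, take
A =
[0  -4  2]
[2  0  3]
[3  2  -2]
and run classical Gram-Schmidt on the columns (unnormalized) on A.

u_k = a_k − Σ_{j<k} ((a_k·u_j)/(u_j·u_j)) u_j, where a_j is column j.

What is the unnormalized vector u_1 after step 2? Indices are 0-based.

u_1 = (-4, -12/13, 8/13)

Step 1: u_0 = a_0 = (0, 2, 3).
Step 2: u_1 = a_1 − (6/13)·u_0 = (-4, -12/13, 8/13).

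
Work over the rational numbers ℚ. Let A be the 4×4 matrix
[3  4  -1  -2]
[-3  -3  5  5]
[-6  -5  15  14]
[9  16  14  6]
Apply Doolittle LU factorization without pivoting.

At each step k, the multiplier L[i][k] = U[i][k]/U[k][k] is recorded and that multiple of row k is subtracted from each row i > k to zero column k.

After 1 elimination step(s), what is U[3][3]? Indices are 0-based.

U[3][3] = 12

[col 0] pivot 3
  R1 -= -1*R0 → (0, 1, 4, 3)  (L[1][0] := -1)
  R2 -= -2*R0 → (0, 3, 13, 10)  (L[2][0] := -2)
  R3 -= 3*R0 → (0, 4, 17, 12)  (L[3][0] := 3)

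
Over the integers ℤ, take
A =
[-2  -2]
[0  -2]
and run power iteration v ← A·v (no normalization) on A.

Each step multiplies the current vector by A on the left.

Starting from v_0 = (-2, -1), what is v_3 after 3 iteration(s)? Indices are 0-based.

v_3 = (40, 8)

v_0 = (-2, -1).
v_1 = A·v_0 = (6, 2).
v_2 = A·v_1 = (-16, -4).
v_3 = A·v_2 = (40, 8).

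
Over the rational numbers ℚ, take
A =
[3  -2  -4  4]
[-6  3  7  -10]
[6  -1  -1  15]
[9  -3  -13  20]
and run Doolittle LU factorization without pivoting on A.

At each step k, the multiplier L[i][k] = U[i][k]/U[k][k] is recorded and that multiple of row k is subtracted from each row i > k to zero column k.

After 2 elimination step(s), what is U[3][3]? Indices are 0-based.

[col 0] pivot 3
  R1 -= -2*R0 → (0, -1, -1, -2)  (L[1][0] := -2)
  R2 -= 2*R0 → (0, 3, 7, 7)  (L[2][0] := 2)
  R3 -= 3*R0 → (0, 3, -1, 8)  (L[3][0] := 3)
[col 1] pivot -1
  R2 -= -3*R1 → (0, 0, 4, 1)  (L[2][1] := -3)
  R3 -= -3*R1 → (0, 0, -4, 2)  (L[3][1] := -3)

U[3][3] = 2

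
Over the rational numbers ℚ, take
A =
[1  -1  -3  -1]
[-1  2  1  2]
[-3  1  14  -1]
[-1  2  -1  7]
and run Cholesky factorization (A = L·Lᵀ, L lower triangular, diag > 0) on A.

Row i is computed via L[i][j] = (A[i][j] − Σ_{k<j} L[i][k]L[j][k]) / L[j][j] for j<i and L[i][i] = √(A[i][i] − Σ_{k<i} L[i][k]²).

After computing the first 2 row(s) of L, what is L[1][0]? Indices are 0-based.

L[1][0] = -1

Step 1: L[0][0] = √(1) = 1.
  L[1][0] = (-1) / L[0][0] = -1.
Step 2: L[1][1] = √(1) = 1.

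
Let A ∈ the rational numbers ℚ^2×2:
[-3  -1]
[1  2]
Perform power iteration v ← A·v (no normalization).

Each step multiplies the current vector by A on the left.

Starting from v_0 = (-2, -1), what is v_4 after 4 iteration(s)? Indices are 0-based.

v_4 = (-137, 14)

v_0 = (-2, -1).
v_1 = A·v_0 = (7, -4).
v_2 = A·v_1 = (-17, -1).
v_3 = A·v_2 = (52, -19).
v_4 = A·v_3 = (-137, 14).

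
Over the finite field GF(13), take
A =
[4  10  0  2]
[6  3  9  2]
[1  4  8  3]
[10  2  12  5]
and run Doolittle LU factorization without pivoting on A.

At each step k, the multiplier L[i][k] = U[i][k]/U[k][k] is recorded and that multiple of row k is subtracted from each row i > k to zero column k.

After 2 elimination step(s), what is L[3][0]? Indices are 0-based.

L[3][0] = 9

[col 0] pivot 4
  R1 -= 8*R0 → (0, 1, 9, 12)  (L[1][0] := 8)
  R2 -= 10*R0 → (0, 8, 8, 9)  (L[2][0] := 10)
  R3 -= 9*R0 → (0, 3, 12, 0)  (L[3][0] := 9)
[col 1] pivot 1
  R2 -= 8*R1 → (0, 0, 1, 4)  (L[2][1] := 8)
  R3 -= 3*R1 → (0, 0, 11, 3)  (L[3][1] := 3)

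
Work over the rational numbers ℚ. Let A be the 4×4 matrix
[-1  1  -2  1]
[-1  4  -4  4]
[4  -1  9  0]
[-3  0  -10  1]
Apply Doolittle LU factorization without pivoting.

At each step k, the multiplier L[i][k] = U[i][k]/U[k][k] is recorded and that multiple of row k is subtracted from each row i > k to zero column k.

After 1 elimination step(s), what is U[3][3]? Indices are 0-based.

[col 0] pivot -1
  R1 -= 1*R0 → (0, 3, -2, 3)  (L[1][0] := 1)
  R2 -= -4*R0 → (0, 3, 1, 4)  (L[2][0] := -4)
  R3 -= 3*R0 → (0, -3, -4, -2)  (L[3][0] := 3)

U[3][3] = -2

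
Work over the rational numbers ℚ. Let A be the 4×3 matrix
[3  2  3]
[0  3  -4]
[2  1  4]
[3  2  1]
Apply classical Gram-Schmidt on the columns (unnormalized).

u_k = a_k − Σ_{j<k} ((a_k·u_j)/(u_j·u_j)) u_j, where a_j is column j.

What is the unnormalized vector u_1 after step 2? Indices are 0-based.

Step 1: u_0 = a_0 = (3, 0, 2, 3).
Step 2: u_1 = a_1 − (7/11)·u_0 = (1/11, 3, -3/11, 1/11).

u_1 = (1/11, 3, -3/11, 1/11)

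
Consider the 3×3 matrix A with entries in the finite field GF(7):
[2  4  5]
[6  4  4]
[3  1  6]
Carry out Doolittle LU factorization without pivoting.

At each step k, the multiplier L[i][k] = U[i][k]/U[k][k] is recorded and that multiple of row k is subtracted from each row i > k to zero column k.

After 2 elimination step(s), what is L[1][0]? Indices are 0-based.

L[1][0] = 3

Step 1: pivot at (0,0) is 2.
  row1 ← row1 − (3)·row0  ⇒  L[1][0]=3, U row1=(0, 6, 3)
  row2 ← row2 − (5)·row0  ⇒  L[2][0]=5, U row2=(0, 2, 2)
Step 2: pivot at (1,1) is 6.
  row2 ← row2 − (5)·row1  ⇒  L[2][1]=5, U row2=(0, 0, 1)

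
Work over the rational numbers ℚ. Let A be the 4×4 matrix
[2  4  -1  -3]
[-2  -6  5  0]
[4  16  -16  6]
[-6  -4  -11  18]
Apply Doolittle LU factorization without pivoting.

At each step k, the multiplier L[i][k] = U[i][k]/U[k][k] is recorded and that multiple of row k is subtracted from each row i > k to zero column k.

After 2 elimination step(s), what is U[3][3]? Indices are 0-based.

U[3][3] = -3

k=0: U[0][0]=2
  eliminate (1,0): mult=-1, new row 1: (0, -2, 4, -3); set L[1][0]=-1
  eliminate (2,0): mult=2, new row 2: (0, 8, -14, 12); set L[2][0]=2
  eliminate (3,0): mult=-3, new row 3: (0, 8, -14, 9); set L[3][0]=-3
k=1: U[1][1]=-2
  eliminate (2,1): mult=-4, new row 2: (0, 0, 2, 0); set L[2][1]=-4
  eliminate (3,1): mult=-4, new row 3: (0, 0, 2, -3); set L[3][1]=-4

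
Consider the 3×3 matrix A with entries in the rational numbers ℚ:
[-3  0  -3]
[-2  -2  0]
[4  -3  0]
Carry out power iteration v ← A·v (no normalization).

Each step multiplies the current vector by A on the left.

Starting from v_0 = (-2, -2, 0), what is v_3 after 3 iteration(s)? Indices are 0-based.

v_3 = (36, 80, 36)

v_0 = (-2, -2, 0).
v_1 = A·v_0 = (6, 8, -2).
v_2 = A·v_1 = (-12, -28, 0).
v_3 = A·v_2 = (36, 80, 36).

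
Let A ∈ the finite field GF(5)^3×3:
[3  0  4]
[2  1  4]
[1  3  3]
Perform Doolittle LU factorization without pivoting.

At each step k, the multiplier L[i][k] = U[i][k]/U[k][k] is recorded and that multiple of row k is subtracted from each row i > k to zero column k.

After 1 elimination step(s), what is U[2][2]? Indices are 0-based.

U[2][2] = 0

k=0: U[0][0]=3
  eliminate (1,0): mult=4, new row 1: (0, 1, 3); set L[1][0]=4
  eliminate (2,0): mult=2, new row 2: (0, 3, 0); set L[2][0]=2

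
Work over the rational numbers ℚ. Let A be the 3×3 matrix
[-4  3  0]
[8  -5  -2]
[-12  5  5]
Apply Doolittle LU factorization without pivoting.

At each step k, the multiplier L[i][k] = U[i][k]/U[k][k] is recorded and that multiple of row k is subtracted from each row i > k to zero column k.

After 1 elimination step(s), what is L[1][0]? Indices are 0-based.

L[1][0] = -2

Step 1: pivot at (0,0) is -4.
  row1 ← row1 − (-2)·row0  ⇒  L[1][0]=-2, U row1=(0, 1, -2)
  row2 ← row2 − (3)·row0  ⇒  L[2][0]=3, U row2=(0, -4, 5)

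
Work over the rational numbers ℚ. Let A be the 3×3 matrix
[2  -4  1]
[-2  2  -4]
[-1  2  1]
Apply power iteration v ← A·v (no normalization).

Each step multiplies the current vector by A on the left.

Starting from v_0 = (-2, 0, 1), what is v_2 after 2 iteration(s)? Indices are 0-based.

v_2 = (-3, -6, 6)

v_0 = (-2, 0, 1).
v_1 = A·v_0 = (-3, 0, 3).
v_2 = A·v_1 = (-3, -6, 6).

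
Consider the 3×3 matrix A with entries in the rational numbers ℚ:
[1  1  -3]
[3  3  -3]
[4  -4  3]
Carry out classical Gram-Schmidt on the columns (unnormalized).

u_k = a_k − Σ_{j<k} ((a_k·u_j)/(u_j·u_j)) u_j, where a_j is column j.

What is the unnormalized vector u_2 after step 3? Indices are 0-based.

Step 1: u_0 = a_0 = (1, 3, 4).
Step 2: u_1 = a_1 − (-3/13)·u_0 = (16/13, 48/13, -40/13).
Step 3: u_2 = a_2 − (0)·u_0 − (-39/40)·u_1 = (-9/5, 3/5, 0).

u_2 = (-9/5, 3/5, 0)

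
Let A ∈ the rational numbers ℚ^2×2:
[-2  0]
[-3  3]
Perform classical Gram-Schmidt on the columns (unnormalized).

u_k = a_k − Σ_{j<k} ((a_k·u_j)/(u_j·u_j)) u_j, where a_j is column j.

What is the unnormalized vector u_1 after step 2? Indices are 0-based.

Step 1: u_0 = a_0 = (-2, -3).
Step 2: u_1 = a_1 − (-9/13)·u_0 = (-18/13, 12/13).

u_1 = (-18/13, 12/13)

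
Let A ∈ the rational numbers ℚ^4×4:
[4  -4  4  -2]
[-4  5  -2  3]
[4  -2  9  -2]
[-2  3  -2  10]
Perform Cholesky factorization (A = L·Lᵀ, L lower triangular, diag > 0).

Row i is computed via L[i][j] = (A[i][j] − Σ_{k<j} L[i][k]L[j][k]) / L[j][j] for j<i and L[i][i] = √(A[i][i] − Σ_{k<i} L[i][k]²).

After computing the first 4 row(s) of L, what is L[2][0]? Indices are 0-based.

L[2][0] = 2

Step 1: L[0][0] = √(4) = 2.
  L[1][0] = (-4) / L[0][0] = -2.
Step 2: L[1][1] = √(1) = 1.
  L[2][0] = (4) / L[0][0] = 2.
  L[2][1] = (2) / L[1][1] = 2.
Step 3: L[2][2] = √(1) = 1.
  L[3][0] = (-2) / L[0][0] = -1.
  L[3][1] = (1) / L[1][1] = 1.
  L[3][2] = (-2) / L[2][2] = -2.
Step 4: L[3][3] = √(4) = 2.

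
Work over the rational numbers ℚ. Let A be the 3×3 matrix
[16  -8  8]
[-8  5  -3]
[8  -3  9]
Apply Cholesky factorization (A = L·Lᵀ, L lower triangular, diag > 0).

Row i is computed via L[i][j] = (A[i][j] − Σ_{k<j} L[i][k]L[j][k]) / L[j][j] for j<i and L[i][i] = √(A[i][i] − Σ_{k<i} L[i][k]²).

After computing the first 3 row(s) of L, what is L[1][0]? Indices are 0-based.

Step 1: L[0][0] = √(16) = 4.
  L[1][0] = (-8) / L[0][0] = -2.
Step 2: L[1][1] = √(1) = 1.
  L[2][0] = (8) / L[0][0] = 2.
  L[2][1] = (1) / L[1][1] = 1.
Step 3: L[2][2] = √(4) = 2.

L[1][0] = -2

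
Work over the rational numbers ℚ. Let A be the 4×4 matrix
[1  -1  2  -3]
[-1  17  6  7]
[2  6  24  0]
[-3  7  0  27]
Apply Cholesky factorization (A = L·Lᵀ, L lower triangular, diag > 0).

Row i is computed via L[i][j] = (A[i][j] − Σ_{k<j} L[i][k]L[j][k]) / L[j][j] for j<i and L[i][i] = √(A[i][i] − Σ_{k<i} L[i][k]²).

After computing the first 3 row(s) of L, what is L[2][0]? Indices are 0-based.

L[2][0] = 2

Step 1: L[0][0] = √(1) = 1.
  L[1][0] = (-1) / L[0][0] = -1.
Step 2: L[1][1] = √(16) = 4.
  L[2][0] = (2) / L[0][0] = 2.
  L[2][1] = (8) / L[1][1] = 2.
Step 3: L[2][2] = √(16) = 4.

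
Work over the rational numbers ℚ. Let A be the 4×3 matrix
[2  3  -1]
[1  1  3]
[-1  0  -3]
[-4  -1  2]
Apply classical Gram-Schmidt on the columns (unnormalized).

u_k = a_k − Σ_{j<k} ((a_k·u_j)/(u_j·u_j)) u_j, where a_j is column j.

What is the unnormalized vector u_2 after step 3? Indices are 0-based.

Step 1: u_0 = a_0 = (2, 1, -1, -4).
Step 2: u_1 = a_1 − (1/2)·u_0 = (2, 1/2, 1/2, 1).
Step 3: u_2 = a_2 − (-2/11)·u_0 − (0)·u_1 = (-7/11, 35/11, -35/11, 14/11).

u_2 = (-7/11, 35/11, -35/11, 14/11)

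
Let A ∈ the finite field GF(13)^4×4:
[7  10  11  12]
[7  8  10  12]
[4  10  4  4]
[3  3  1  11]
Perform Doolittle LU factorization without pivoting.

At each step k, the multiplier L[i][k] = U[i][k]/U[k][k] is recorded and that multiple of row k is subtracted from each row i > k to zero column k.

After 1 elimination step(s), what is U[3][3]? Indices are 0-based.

Step 1: pivot at (0,0) is 7.
  row1 ← row1 − (1)·row0  ⇒  L[1][0]=1, U row1=(0, 11, 12, 0)
  row2 ← row2 − (8)·row0  ⇒  L[2][0]=8, U row2=(0, 8, 7, 12)
  row3 ← row3 − (6)·row0  ⇒  L[3][0]=6, U row3=(0, 8, 0, 4)

U[3][3] = 4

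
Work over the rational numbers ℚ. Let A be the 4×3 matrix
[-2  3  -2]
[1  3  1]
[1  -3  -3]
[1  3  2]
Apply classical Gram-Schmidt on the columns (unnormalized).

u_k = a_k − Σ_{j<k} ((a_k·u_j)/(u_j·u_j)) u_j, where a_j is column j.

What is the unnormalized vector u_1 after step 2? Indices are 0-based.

Step 1: u_0 = a_0 = (-2, 1, 1, 1).
Step 2: u_1 = a_1 − (-3/7)·u_0 = (15/7, 24/7, -18/7, 24/7).

u_1 = (15/7, 24/7, -18/7, 24/7)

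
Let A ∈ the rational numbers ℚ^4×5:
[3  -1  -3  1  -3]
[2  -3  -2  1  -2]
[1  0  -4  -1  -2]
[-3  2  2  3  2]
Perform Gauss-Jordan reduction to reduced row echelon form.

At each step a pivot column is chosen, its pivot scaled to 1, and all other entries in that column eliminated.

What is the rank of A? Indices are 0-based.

rank = 4

pivot(0,0)=3: scale R0 → (1, -1/3, -1, 1/3, -1)
  clear (1,0): R1 −= (2)R0 → (0, -7/3, 0, 1/3, 0)
  clear (2,0): R2 −= (1)R0 → (0, 1/3, -3, -4/3, -1)
  clear (3,0): R3 −= (-3)R0 → (0, 1, -1, 4, -1)
pivot(1,1)=-7/3: scale R1 → (0, 1, 0, -1/7, 0)
  clear (0,1): R0 −= (-1/3)R1 → (1, 0, -1, 2/7, -1)
  clear (2,1): R2 −= (1/3)R1 → (0, 0, -3, -9/7, -1)
  clear (3,1): R3 −= (1)R1 → (0, 0, -1, 29/7, -1)
pivot(2,2)=-3: scale R2 → (0, 0, 1, 3/7, 1/3)
  clear (0,2): R0 −= (-1)R2 → (1, 0, 0, 5/7, -2/3)
  clear (3,2): R3 −= (-1)R2 → (0, 0, 0, 32/7, -2/3)
pivot(3,3)=32/7: scale R3 → (0, 0, 0, 1, -7/48)
  clear (0,3): R0 −= (5/7)R3 → (1, 0, 0, 0, -9/16)
  clear (1,3): R1 −= (-1/7)R3 → (0, 1, 0, 0, -1/48)
  clear (2,3): R2 −= (3/7)R3 → (0, 0, 1, 0, 19/48)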